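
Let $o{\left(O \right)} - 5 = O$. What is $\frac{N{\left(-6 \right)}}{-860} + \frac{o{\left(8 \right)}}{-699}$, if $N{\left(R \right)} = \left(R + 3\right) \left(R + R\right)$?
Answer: $- \frac{9086}{150285} \approx -0.060458$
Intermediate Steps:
$o{\left(O \right)} = 5 + O$
$N{\left(R \right)} = 2 R \left(3 + R\right)$ ($N{\left(R \right)} = \left(3 + R\right) 2 R = 2 R \left(3 + R\right)$)
$\frac{N{\left(-6 \right)}}{-860} + \frac{o{\left(8 \right)}}{-699} = \frac{2 \left(-6\right) \left(3 - 6\right)}{-860} + \frac{5 + 8}{-699} = 2 \left(-6\right) \left(-3\right) \left(- \frac{1}{860}\right) + 13 \left(- \frac{1}{699}\right) = 36 \left(- \frac{1}{860}\right) - \frac{13}{699} = - \frac{9}{215} - \frac{13}{699} = - \frac{9086}{150285}$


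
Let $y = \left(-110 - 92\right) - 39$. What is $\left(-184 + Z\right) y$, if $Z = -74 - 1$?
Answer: $62419$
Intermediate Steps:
$y = -241$ ($y = -202 - 39 = -241$)
$Z = -75$ ($Z = -74 - 1 = -75$)
$\left(-184 + Z\right) y = \left(-184 - 75\right) \left(-241\right) = \left(-259\right) \left(-241\right) = 62419$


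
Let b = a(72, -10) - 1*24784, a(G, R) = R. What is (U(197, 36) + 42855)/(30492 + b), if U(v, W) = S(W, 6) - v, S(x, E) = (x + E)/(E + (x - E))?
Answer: 36565/4884 ≈ 7.4867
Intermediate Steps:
S(x, E) = (E + x)/x
b = -24794 (b = -10 - 1*24784 = -10 - 24784 = -24794)
U(v, W) = -v + (6 + W)/W (U(v, W) = (6 + W)/W - v = -v + (6 + W)/W)
(U(197, 36) + 42855)/(30492 + b) = ((1 - 1*197 + 6/36) + 42855)/(30492 - 24794) = ((1 - 197 + 6*(1/36)) + 42855)/5698 = ((1 - 197 + 1/6) + 42855)*(1/5698) = (-1175/6 + 42855)*(1/5698) = (255955/6)*(1/5698) = 36565/4884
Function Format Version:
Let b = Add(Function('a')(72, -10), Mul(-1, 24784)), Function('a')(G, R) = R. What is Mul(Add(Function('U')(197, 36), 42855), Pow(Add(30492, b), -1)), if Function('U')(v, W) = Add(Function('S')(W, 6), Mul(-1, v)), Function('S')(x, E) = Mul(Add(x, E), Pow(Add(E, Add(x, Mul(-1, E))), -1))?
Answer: Rational(36565, 4884) ≈ 7.4867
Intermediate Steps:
Function('S')(x, E) = Mul(Pow(x, -1), Add(E, x)) (Function('S')(x, E) = Mul(Add(E, x), Pow(x, -1)) = Mul(Pow(x, -1), Add(E, x)))
b = -24794 (b = Add(-10, Mul(-1, 24784)) = Add(-10, -24784) = -24794)
Function('U')(v, W) = Add(Mul(-1, v), Mul(Pow(W, -1), Add(6, W))) (Function('U')(v, W) = Add(Mul(Pow(W, -1), Add(6, W)), Mul(-1, v)) = Add(Mul(-1, v), Mul(Pow(W, -1), Add(6, W))))
Mul(Add(Function('U')(197, 36), 42855), Pow(Add(30492, b), -1)) = Mul(Add(Add(1, Mul(-1, 197), Mul(6, Pow(36, -1))), 42855), Pow(Add(30492, -24794), -1)) = Mul(Add(Add(1, -197, Mul(6, Rational(1, 36))), 42855), Pow(5698, -1)) = Mul(Add(Add(1, -197, Rational(1, 6)), 42855), Rational(1, 5698)) = Mul(Add(Rational(-1175, 6), 42855), Rational(1, 5698)) = Mul(Rational(255955, 6), Rational(1, 5698)) = Rational(36565, 4884)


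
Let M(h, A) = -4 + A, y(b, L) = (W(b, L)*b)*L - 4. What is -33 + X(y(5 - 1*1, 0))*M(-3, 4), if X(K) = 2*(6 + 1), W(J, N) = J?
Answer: -33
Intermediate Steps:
y(b, L) = -4 + L*b**2 (y(b, L) = (b*b)*L - 4 = b**2*L - 4 = L*b**2 - 4 = -4 + L*b**2)
X(K) = 14 (X(K) = 2*7 = 14)
-33 + X(y(5 - 1*1, 0))*M(-3, 4) = -33 + 14*(-4 + 4) = -33 + 14*0 = -33 + 0 = -33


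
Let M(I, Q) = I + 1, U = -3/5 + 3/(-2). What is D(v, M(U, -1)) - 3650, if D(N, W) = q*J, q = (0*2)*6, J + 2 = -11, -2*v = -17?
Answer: -3650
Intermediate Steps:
v = 17/2 (v = -½*(-17) = 17/2 ≈ 8.5000)
J = -13 (J = -2 - 11 = -13)
U = -21/10 (U = -3*⅕ + 3*(-½) = -⅗ - 3/2 = -21/10 ≈ -2.1000)
M(I, Q) = 1 + I
q = 0 (q = 0*6 = 0)
D(N, W) = 0 (D(N, W) = 0*(-13) = 0)
D(v, M(U, -1)) - 3650 = 0 - 3650 = -3650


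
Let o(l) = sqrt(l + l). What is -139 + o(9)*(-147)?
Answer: -139 - 441*sqrt(2) ≈ -762.67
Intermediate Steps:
o(l) = sqrt(2)*sqrt(l) (o(l) = sqrt(2*l) = sqrt(2)*sqrt(l))
-139 + o(9)*(-147) = -139 + (sqrt(2)*sqrt(9))*(-147) = -139 + (sqrt(2)*3)*(-147) = -139 + (3*sqrt(2))*(-147) = -139 - 441*sqrt(2)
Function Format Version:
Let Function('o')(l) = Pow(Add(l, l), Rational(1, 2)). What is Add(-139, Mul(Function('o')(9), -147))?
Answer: Add(-139, Mul(-441, Pow(2, Rational(1, 2)))) ≈ -762.67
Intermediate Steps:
Function('o')(l) = Mul(Pow(2, Rational(1, 2)), Pow(l, Rational(1, 2))) (Function('o')(l) = Pow(Mul(2, l), Rational(1, 2)) = Mul(Pow(2, Rational(1, 2)), Pow(l, Rational(1, 2))))
Add(-139, Mul(Function('o')(9), -147)) = Add(-139, Mul(Mul(Pow(2, Rational(1, 2)), Pow(9, Rational(1, 2))), -147)) = Add(-139, Mul(Mul(Pow(2, Rational(1, 2)), 3), -147)) = Add(-139, Mul(Mul(3, Pow(2, Rational(1, 2))), -147)) = Add(-139, Mul(-441, Pow(2, Rational(1, 2))))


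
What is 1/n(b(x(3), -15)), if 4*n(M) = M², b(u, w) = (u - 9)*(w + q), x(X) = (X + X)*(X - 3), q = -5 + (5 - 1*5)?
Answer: 1/8100 ≈ 0.00012346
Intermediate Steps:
q = -5 (q = -5 + (5 - 5) = -5 + 0 = -5)
x(X) = 2*X*(-3 + X) (x(X) = (2*X)*(-3 + X) = 2*X*(-3 + X))
b(u, w) = (-9 + u)*(-5 + w) (b(u, w) = (u - 9)*(w - 5) = (-9 + u)*(-5 + w))
n(M) = M²/4
1/n(b(x(3), -15)) = 1/((45 - 9*(-15) - 10*3*(-3 + 3) + (2*3*(-3 + 3))*(-15))²/4) = 1/((45 + 135 - 10*3*0 + (2*3*0)*(-15))²/4) = 1/((45 + 135 - 5*0 + 0*(-15))²/4) = 1/((45 + 135 + 0 + 0)²/4) = 1/((¼)*180²) = 1/((¼)*32400) = 1/8100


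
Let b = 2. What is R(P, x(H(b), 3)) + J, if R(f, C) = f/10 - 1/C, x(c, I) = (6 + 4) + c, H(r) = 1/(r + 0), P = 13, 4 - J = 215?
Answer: -44057/210 ≈ -209.80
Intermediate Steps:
J = -211 (J = 4 - 1*215 = 4 - 215 = -211)
H(r) = 1/r
x(c, I) = 10 + c
R(f, C) = -1/C + f/10 (R(f, C) = f*(⅒) - 1/C = f/10 - 1/C = -1/C + f/10)
R(P, x(H(b), 3)) + J = (-1/(10 + 1/2) + (⅒)*13) - 211 = (-1/(10 + ½) + 13/10) - 211 = (-1/21/2 + 13/10) - 211 = (-1*2/21 + 13/10) - 211 = (-2/21 + 13/10) - 211 = 253/210 - 211 = -44057/210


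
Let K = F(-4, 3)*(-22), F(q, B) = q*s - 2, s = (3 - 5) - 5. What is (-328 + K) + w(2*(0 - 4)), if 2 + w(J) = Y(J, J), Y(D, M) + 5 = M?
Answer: -915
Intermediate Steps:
Y(D, M) = -5 + M
s = -7 (s = -2 - 5 = -7)
F(q, B) = -2 - 7*q (F(q, B) = q*(-7) - 2 = -7*q - 2 = -2 - 7*q)
w(J) = -7 + J (w(J) = -2 + (-5 + J) = -7 + J)
K = -572 (K = (-2 - 7*(-4))*(-22) = (-2 + 28)*(-22) = 26*(-22) = -572)
(-328 + K) + w(2*(0 - 4)) = (-328 - 572) + (-7 + 2*(0 - 4)) = -900 + (-7 + 2*(-4)) = -900 + (-7 - 8) = -900 - 15 = -915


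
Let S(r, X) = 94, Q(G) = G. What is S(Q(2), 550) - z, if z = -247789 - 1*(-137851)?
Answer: 110032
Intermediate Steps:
z = -109938 (z = -247789 + 137851 = -109938)
S(Q(2), 550) - z = 94 - 1*(-109938) = 94 + 109938 = 110032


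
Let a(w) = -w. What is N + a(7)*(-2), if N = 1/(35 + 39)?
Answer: 1037/74 ≈ 14.014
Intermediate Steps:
N = 1/74 ≈ 0.013514
N + a(7)*(-2) = 1/74 - 1*7*(-2) = 1/74 - 7*(-2) = 1/74 + 14 = 1037/74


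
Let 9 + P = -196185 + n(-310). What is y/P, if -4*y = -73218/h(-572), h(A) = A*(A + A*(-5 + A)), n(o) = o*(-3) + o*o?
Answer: 12203/12458831683584 ≈ 9.7947e-10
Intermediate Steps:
n(o) = o² - 3*o (n(o) = -3*o + o² = o² - 3*o)
P = -99164 (P = -9 + (-196185 - 310*(-3 - 310)) = -9 + (-196185 - 310*(-313)) = -9 + (-196185 + 97030) = -9 - 99155 = -99164)
y = -12203/125638656 (y = -(-36609)/(2*((-572)²*(-4 - 572))) = -(-36609)/(2*(327184*(-576))) = -(-36609)/(2*(-188457984)) = -(-36609)*(-1)/(2*188457984) = -¼*12203/31409664 = -12203/125638656 ≈ -9.7128e-5)
y/P = -12203/125638656/(-99164) = -12203/125638656*(-1/99164) = 12203/12458831683584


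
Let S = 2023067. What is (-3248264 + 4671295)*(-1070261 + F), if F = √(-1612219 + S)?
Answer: -1523014581091 + 5692124*√25678 ≈ -1.5221e+12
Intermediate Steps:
F = 4*√25678 (F = √(-1612219 + 2023067) = √410848 = 4*√25678 ≈ 640.97)
(-3248264 + 4671295)*(-1070261 + F) = (-3248264 + 4671295)*(-1070261 + 4*√25678) = 1423031*(-1070261 + 4*√25678) = -1523014581091 + 5692124*√25678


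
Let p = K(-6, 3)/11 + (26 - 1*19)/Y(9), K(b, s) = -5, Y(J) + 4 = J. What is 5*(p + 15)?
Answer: 877/11 ≈ 79.727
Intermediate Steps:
Y(J) = -4 + J
p = 52/55 (p = -5/11 + (26 - 1*19)/(-4 + 9) = -5*1/11 + (26 - 19)/5 = -5/11 + 7*(1/5) = -5/11 + 7/5 = 52/55 ≈ 0.94545)
5*(p + 15) = 5*(52/55 + 15) = 5*(877/55) = 877/11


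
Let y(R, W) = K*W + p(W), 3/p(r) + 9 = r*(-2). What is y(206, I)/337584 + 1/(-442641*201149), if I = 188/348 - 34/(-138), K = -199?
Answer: -15156652815162317527/32627811052872829214928 ≈ -0.00046453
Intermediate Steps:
p(r) = 3/(-9 - 2*r) (p(r) = 3/(-9 + r*(-2)) = 3/(-9 - 2*r))
I = 1574/2001 (I = 188*(1/348) - 34*(-1/138) = 47/87 + 17/69 = 1574/2001 ≈ 0.78661)
y(R, W) = -199*W - 3/(9 + 2*W)
y(206, I)/337584 + 1/(-442641*201149) = ((-3 - 199*1574/2001*(9 + 2*(1574/2001)))/(9 + 2*(1574/2001)))/337584 + 1/(-442641*201149) = ((-3 - 199*1574/2001*(9 + 3148/2001))/(9 + 3148/2001))*(1/337584) - 1/442641*1/201149 = ((-3 - 199*1574/2001*21157/2001)/(21157/2001))*(1/337584) - 1/89036794509 = (2001*(-3 - 6626922482/4004001)/21157)*(1/337584) - 1/89036794509 = ((2001/21157)*(-6638934485/4004001))*(1/337584) - 1/89036794509 = -6638934485/42335157*1/337584 - 1/89036794509 = -6638934485/14291671640688 - 1/89036794509 = -15156652815162317527/32627811052872829214928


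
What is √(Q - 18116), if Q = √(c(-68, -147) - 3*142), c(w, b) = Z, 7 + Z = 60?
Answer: √(-18116 + I*√373) ≈ 0.0717 + 134.6*I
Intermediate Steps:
Z = 53 (Z = -7 + 60 = 53)
c(w, b) = 53
Q = I*√373 (Q = √(53 - 3*142) = √(53 - 426) = √(-373) = I*√373 ≈ 19.313*I)
√(Q - 18116) = √(I*√373 - 18116) = √(-18116 + I*√373)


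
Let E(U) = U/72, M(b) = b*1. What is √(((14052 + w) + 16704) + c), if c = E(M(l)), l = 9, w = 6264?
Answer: √592322/4 ≈ 192.41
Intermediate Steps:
M(b) = b
E(U) = U/72 (E(U) = U*(1/72) = U/72)
c = ⅛ (c = (1/72)*9 = ⅛ ≈ 0.12500)
√(((14052 + w) + 16704) + c) = √(((14052 + 6264) + 16704) + ⅛) = √((20316 + 16704) + ⅛) = √(37020 + ⅛) = √(296161/8) = √592322/4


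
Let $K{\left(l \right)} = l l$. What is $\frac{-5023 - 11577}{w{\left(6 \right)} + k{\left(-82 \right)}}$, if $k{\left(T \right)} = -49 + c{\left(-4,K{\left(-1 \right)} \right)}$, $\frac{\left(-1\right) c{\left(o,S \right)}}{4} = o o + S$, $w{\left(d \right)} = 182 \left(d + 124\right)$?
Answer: $- \frac{16600}{23543} \approx -0.70509$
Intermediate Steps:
$w{\left(d \right)} = 22568 + 182 d$ ($w{\left(d \right)} = 182 \left(124 + d\right) = 22568 + 182 d$)
$K{\left(l \right)} = l^{2}$
$c{\left(o,S \right)} = - 4 S - 4 o^{2}$ ($c{\left(o,S \right)} = - 4 \left(o o + S\right) = - 4 \left(o^{2} + S\right) = - 4 \left(S + o^{2}\right) = - 4 S - 4 o^{2}$)
$k{\left(T \right)} = -117$ ($k{\left(T \right)} = -49 - \left(4 + 64\right) = -49 - 68 = -117$)
$\frac{-5023 - 11577}{w{\left(6 \right)} + k{\left(-82 \right)}} = \frac{-5023 - 11577}{\left(22568 + 182 \cdot 6\right) - 117} = - \frac{16600}{\left(22568 + 1092\right) - 117} = - \frac{16600}{23660 - 117} = - \frac{16600}{23543}$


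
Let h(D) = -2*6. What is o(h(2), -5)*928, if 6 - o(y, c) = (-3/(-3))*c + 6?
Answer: 4640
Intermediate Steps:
h(D) = -12
o(y, c) = -c (o(y, c) = 6 - ((-3/(-3))*c + 6) = 6 - ((-3*(-1/3))*c + 6) = 6 - (1*c + 6) = 6 - (c + 6) = 6 - (6 + c) = 6 + (-6 - c) = -c)
o(h(2), -5)*928 = -1*(-5)*928 = 5*928 = 4640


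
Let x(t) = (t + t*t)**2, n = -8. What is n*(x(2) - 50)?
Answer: 112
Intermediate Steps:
x(t) = (t + t**2)**2
n*(x(2) - 50) = -8*(2**2*(1 + 2)**2 - 50) = -8*(4*3**2 - 50) = -8*(4*9 - 50) = -8*(36 - 50) = -8*(-14) = 112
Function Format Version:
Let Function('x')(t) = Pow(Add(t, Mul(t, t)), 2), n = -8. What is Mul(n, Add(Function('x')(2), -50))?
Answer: 112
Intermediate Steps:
Function('x')(t) = Pow(Add(t, Pow(t, 2)), 2)
Mul(n, Add(Function('x')(2), -50)) = Mul(-8, Add(Mul(Pow(2, 2), Pow(Add(1, 2), 2)), -50)) = Mul(-8, Add(Mul(4, Pow(3, 2)), -50)) = Mul(-8, Add(Mul(4, 9), -50)) = Mul(-8, Add(36, -50)) = Mul(-8, -14) = 112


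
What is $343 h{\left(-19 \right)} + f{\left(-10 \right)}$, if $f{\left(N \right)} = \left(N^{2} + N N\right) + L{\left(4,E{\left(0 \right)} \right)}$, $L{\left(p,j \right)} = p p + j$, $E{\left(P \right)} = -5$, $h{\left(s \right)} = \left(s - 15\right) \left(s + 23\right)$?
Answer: $-46437$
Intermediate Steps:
$h{\left(s \right)} = \left(-15 + s\right) \left(23 + s\right)$
$L{\left(p,j \right)} = j + p^{2}$ ($L{\left(p,j \right)} = p^{2} + j = j + p^{2}$)
$f{\left(N \right)} = 11 + 2 N^{2}$ ($f{\left(N \right)} = \left(N^{2} + N N\right) - \left(5 - 4^{2}\right) = \left(N^{2} + N^{2}\right) + \left(-5 + 16\right) = 2 N^{2} + 11 = 11 + 2 N^{2}$)
$343 h{\left(-19 \right)} + f{\left(-10 \right)} = 343 \left(-345 + \left(-19\right)^{2} + 8 \left(-19\right)\right) + \left(11 + 2 \left(-10\right)^{2}\right) = 343 \left(-345 + 361 - 152\right) + \left(11 + 2 \cdot 100\right) = 343 \left(-136\right) + \left(11 + 200\right) = -46648 + 211 = -46437$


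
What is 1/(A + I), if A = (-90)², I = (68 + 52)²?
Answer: 1/22500 ≈ 4.4444e-5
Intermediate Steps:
I = 14400 (I = 120² = 14400)
A = 8100
1/(A + I) = 1/(8100 + 14400) = 1/22500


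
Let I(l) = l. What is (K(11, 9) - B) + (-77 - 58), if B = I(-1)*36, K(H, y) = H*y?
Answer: 0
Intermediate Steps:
B = -36 (B = -1*36 = -36)
(K(11, 9) - B) + (-77 - 58) = (11*9 - 1*(-36)) + (-77 - 58) = (99 + 36) - 135 = 135 - 135 = 0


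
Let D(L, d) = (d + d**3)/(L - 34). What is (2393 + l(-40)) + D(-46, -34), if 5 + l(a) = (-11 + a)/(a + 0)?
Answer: 2881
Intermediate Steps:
D(L, d) = (d + d**3)/(-34 + L)
l(a) = -5 + (-11 + a)/a (l(a) = -5 + (-11 + a)/(a + 0) = -5 + (-11 + a)/a)
(2393 + l(-40)) + D(-46, -34) = (2393 + (-4 - 11/(-40))) + (-34 + (-34)**3)/(-34 - 46) = (2393 + (-4 - 11*(-1/40))) + (-34 - 39304)/(-80) = (2393 + (-4 + 11/40)) - 1/80*(-39338) = (2393 - 149/40) + 19669/40 = 95571/40 + 19669/40 = 2881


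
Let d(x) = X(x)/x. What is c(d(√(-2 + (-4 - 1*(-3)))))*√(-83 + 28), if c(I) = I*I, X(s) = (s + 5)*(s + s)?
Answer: -40*√165 + 88*I*√55 ≈ -513.81 + 652.63*I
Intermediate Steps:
X(s) = 2*s*(5 + s) (X(s) = (5 + s)*(2*s) = 2*s*(5 + s))
d(x) = 10 + 2*x (d(x) = (2*x*(5 + x))/x = 10 + 2*x)
c(I) = I²
c(d(√(-2 + (-4 - 1*(-3)))))*√(-83 + 28) = (10 + 2*√(-2 + (-4 - 1*(-3))))²*√(-83 + 28) = (10 + 2*√(-2 + (-4 + 3)))²*√(-55) = (10 + 2*√(-2 - 1))²*(I*√55) = (10 + 2*√(-3))²*(I*√55) = (10 + 2*(I*√3))²*(I*√55) = (10 + 2*I*√3)²*(I*√55) = I*√55*(10 + 2*I*√3)²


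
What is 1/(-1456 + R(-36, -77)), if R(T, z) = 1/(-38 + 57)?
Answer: -19/27663 ≈ -0.00068684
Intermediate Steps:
R(T, z) = 1/19
1/(-1456 + R(-36, -77)) = 1/(-1456 + 1/19) = 1/(-27663/19) = -19/27663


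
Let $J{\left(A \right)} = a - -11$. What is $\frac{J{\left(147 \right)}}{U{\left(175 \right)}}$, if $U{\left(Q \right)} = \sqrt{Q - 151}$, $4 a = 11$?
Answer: $\frac{55 \sqrt{6}}{48} \approx 2.8067$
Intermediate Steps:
$a = \frac{11}{4}$ ($a = \frac{1}{4} \cdot 11 = \frac{11}{4} \approx 2.75$)
$U{\left(Q \right)} = \sqrt{-151 + Q}$
$J{\left(A \right)} = \frac{55}{4}$ ($J{\left(A \right)} = \frac{11}{4} - -11 = \frac{11}{4} + 11 = \frac{55}{4}$)
$\frac{J{\left(147 \right)}}{U{\left(175 \right)}} = \frac{55}{4 \sqrt{-151 + 175}} = \frac{55}{4 \sqrt{24}} = \frac{55}{4 \cdot 2 \sqrt{6}} = \frac{55 \frac{\sqrt{6}}{12}}{4} = \frac{55 \sqrt{6}}{48}$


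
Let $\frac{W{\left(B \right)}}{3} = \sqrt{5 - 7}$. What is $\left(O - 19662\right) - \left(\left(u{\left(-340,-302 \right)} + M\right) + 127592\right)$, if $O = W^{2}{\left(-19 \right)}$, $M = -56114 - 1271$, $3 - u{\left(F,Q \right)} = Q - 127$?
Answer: $-90319$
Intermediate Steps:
$u{\left(F,Q \right)} = 130 - Q$ ($u{\left(F,Q \right)} = 3 - \left(Q - 127\right) = 3 - \left(-127 + Q\right) = 130 - Q$)
$M = -57385$
$W{\left(B \right)} = 3 i \sqrt{2}$ ($W{\left(B \right)} = 3 \sqrt{5 - 7} = 3 \sqrt{-2} = 3 i \sqrt{2}$)
$O = -18$ ($O = \left(3 i \sqrt{2}\right)^{2} = -18$)
$\left(O - 19662\right) - \left(\left(u{\left(-340,-302 \right)} + M\right) + 127592\right) = \left(-18 - 19662\right) - \left(\left(\left(130 - -302\right) - 57385\right) + 127592\right) = -19680 - \left(\left(\left(130 + 302\right) - 57385\right) + 127592\right) = -19680 - \left(\left(432 - 57385\right) + 127592\right) = -19680 - \left(-56953 + 127592\right) = -19680 - 70639 = -90319$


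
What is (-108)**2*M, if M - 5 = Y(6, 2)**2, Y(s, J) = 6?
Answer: 478224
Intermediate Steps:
M = 41 (M = 5 + 6**2 = 5 + 36 = 41)
(-108)**2*M = (-108)**2*41 = 11664*41 = 478224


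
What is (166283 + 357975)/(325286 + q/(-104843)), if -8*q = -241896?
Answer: 54964781494/34103929861 ≈ 1.6117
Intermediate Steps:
q = 30237 (q = -⅛*(-241896) = 30237)
(166283 + 357975)/(325286 + q/(-104843)) = (166283 + 357975)/(325286 + 30237/(-104843)) = 524258/(325286 + 30237*(-1/104843)) = 524258/(325286 - 30237/104843) = 524258/(34103929861/104843) = 524258*(104843/34103929861) = 54964781494/34103929861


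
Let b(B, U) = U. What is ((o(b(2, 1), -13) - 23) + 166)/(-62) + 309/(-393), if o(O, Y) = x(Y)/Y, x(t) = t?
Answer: -12625/4061 ≈ -3.1088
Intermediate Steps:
o(O, Y) = 1 (o(O, Y) = Y/Y = 1)
((o(b(2, 1), -13) - 23) + 166)/(-62) + 309/(-393) = ((1 - 23) + 166)/(-62) + 309/(-393) = (-22 + 166)*(-1/62) + 309*(-1/393) = 144*(-1/62) - 103/131 = -72/31 - 103/131 = -12625/4061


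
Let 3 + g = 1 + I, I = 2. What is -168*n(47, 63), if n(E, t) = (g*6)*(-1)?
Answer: 0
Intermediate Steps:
g = 0 (g = -3 + (1 + 2) = -3 + 3 = 0)
n(E, t) = 0 (n(E, t) = (0*6)*(-1) = 0*(-1) = 0)
-168*n(47, 63) = -168*0 = 0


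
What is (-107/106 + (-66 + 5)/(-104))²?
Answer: 5433561/30382144 ≈ 0.17884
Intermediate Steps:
(-107/106 + (-66 + 5)/(-104))² = (-107*1/106 - 61*(-1/104))² = (-107/106 + 61/104)² = (-2331/5512)² = 5433561/30382144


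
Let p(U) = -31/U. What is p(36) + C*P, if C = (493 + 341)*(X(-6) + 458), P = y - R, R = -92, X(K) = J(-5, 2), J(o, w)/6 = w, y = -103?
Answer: -155224111/36 ≈ -4.3118e+6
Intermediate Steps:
J(o, w) = 6*w
X(K) = 12 (X(K) = 6*2 = 12)
P = -11 (P = -103 - 1*(-92) = -103 + 92 = -11)
C = 391980 (C = (493 + 341)*(12 + 458) = 834*470 = 391980)
p(36) + C*P = -31/36 + 391980*(-11) = -31*1/36 - 4311780 = -31/36 - 4311780 = -155224111/36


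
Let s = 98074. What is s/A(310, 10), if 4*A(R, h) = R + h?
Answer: 49037/40 ≈ 1225.9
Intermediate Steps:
A(R, h) = R/4 + h/4 (A(R, h) = (R + h)/4 = R/4 + h/4)
s/A(310, 10) = 98074/((1/4)*310 + (1/4)*10) = 98074/(155/2 + 5/2) = 98074/80 = 98074*(1/80) = 49037/40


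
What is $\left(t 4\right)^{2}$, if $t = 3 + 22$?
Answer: $10000$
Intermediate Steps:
$t = 25$
$\left(t 4\right)^{2} = \left(25 \cdot 4\right)^{2} = 100^{2} = 10000$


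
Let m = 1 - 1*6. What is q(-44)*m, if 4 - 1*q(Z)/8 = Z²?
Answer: 77280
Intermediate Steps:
q(Z) = 32 - 8*Z²
m = -5 (m = 1 - 6 = -5)
q(-44)*m = (32 - 8*(-44)²)*(-5) = (32 - 8*1936)*(-5) = (32 - 15488)*(-5) = -15456*(-5) = 77280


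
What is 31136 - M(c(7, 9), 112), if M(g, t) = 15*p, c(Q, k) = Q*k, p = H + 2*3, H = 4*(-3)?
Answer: 31226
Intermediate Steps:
H = -12
p = -6 (p = -12 + 2*3 = -12 + 6 = -6)
M(g, t) = -90 (M(g, t) = 15*(-6) = -90)
31136 - M(c(7, 9), 112) = 31136 - 1*(-90) = 31136 + 90 = 31226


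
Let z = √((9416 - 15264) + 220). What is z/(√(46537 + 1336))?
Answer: 2*I*√1374639/6839 ≈ 0.34287*I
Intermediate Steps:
z = 2*I*√1407 (z = √(-5848 + 220) = √(-5628) = 2*I*√1407 ≈ 75.02*I)
z/(√(46537 + 1336)) = (2*I*√1407)/(√(46537 + 1336)) = (2*I*√1407)/(√47873) = (2*I*√1407)/((7*√977)) = (2*I*√1407)*(√977/6839) = 2*I*√1374639/6839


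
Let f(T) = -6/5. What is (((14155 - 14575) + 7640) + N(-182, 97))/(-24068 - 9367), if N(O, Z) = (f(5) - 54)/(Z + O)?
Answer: -3068776/14209875 ≈ -0.21596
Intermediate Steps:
f(T) = -6/5 (f(T) = -6*⅕ = -6/5)
N(O, Z) = -276/(5*(O + Z)) (N(O, Z) = (-6/5 - 54)/(Z + O) = -276/(5*(O + Z)))
(((14155 - 14575) + 7640) + N(-182, 97))/(-24068 - 9367) = (((14155 - 14575) + 7640) - 276/(5*(-182) + 5*97))/(-24068 - 9367) = ((-420 + 7640) - 276/(-910 + 485))/(-33435) = (7220 - 276/(-425))*(-1/33435) = (7220 - 276*(-1/425))*(-1/33435) = (7220 + 276/425)*(-1/33435) = (3068776/425)*(-1/33435) = -3068776/14209875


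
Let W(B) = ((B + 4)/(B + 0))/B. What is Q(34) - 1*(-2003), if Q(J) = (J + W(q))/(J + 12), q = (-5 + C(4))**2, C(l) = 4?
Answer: 92177/46 ≈ 2003.8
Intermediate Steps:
q = 1 (q = (-5 + 4)**2 = (-1)**2 = 1)
W(B) = (4 + B)/B**2 (W(B) = ((4 + B)/B)/B = (4 + B)/B**2)
Q(J) = (5 + J)/(12 + J) (Q(J) = (J + (4 + 1)/1**2)/(J + 12) = (J + 1*5)/(12 + J) = (J + 5)/(12 + J) = (5 + J)/(12 + J))
Q(34) - 1*(-2003) = (5 + 34)/(12 + 34) - 1*(-2003) = 39/46 + 2003 = 92177/46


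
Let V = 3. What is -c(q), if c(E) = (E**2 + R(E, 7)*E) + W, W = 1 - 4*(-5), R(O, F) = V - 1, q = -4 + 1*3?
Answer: -20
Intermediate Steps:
q = -1 (q = -4 + 3 = -1)
R(O, F) = 2 (R(O, F) = 3 - 1 = 2)
W = 21 (W = 1 + 20 = 21)
c(E) = 21 + E**2 + 2*E (c(E) = (E**2 + 2*E) + 21 = 21 + E**2 + 2*E)
-c(q) = -(21 + (-1)**2 + 2*(-1)) = -(21 + 1 - 2) = -1*20 = -20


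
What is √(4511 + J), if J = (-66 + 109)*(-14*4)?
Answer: √2103 ≈ 45.858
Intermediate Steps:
J = -2408 (J = 43*(-56) = -2408)
√(4511 + J) = √(4511 - 2408) = √2103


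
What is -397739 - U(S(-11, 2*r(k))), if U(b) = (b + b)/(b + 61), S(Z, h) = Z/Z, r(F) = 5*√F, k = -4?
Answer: -12329910/31 ≈ -3.9774e+5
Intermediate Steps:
S(Z, h) = 1
U(b) = 2*b/(61 + b) (U(b) = (2*b)/(61 + b) = 2*b/(61 + b))
-397739 - U(S(-11, 2*r(k))) = -397739 - 2/(61 + 1) = -397739 - 2/62 = -397739 - 1*1/31 = -397739 - 1/31 = -12329910/31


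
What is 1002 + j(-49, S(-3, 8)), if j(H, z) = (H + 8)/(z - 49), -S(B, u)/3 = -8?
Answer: 25091/25 ≈ 1003.6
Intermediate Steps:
S(B, u) = 24 (S(B, u) = -3*(-8) = 24)
j(H, z) = (8 + H)/(-49 + z)
1002 + j(-49, S(-3, 8)) = 1002 + (8 - 49)/(-49 + 24) = 1002 - 41/(-25) = 1002 - 1/25*(-41) = 1002 + 41/25 = 25091/25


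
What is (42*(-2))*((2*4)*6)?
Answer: -4032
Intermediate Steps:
(42*(-2))*((2*4)*6) = -672*6 = -84*48 = -4032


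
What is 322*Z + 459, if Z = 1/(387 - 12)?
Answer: 172447/375 ≈ 459.86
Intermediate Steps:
Z = 1/375 ≈ 0.0026667
322*Z + 459 = 322*(1/375) + 459 = 322/375 + 459 = 172447/375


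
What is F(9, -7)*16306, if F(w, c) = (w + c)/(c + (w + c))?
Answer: -32612/5 ≈ -6522.4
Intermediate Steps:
F(w, c) = (c + w)/(w + 2*c) (F(w, c) = (c + w)/(c + (c + w)) = (c + w)/(w + 2*c))
F(9, -7)*16306 = ((-7 + 9)/(9 + 2*(-7)))*16306 = (2/(9 - 14))*16306 = (2/(-5))*16306 = -1/5*2*16306 = -2/5*16306 = -32612/5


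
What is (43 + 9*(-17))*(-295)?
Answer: 32450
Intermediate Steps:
(43 + 9*(-17))*(-295) = (43 - 153)*(-295) = -110*(-295) = 32450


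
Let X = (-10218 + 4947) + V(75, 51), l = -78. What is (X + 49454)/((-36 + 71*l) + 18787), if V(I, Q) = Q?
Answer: 44234/13213 ≈ 3.3478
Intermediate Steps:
X = -5220 (X = (-10218 + 4947) + 51 = -5271 + 51 = -5220)
(X + 49454)/((-36 + 71*l) + 18787) = (-5220 + 49454)/((-36 + 71*(-78)) + 18787) = 44234/((-36 - 5538) + 18787) = 44234/(-5574 + 18787) = 44234/13213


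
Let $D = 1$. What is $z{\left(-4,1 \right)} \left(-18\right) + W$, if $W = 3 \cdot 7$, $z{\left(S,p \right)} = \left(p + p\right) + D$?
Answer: $-33$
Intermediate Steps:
$z{\left(S,p \right)} = 1 + 2 p$ ($z{\left(S,p \right)} = \left(p + p\right) + 1 = 2 p + 1 = 1 + 2 p$)
$W = 21$
$z{\left(-4,1 \right)} \left(-18\right) + W = \left(1 + 2 \cdot 1\right) \left(-18\right) + 21 = \left(1 + 2\right) \left(-18\right) + 21 = 3 \left(-18\right) + 21 = -54 + 21 = -33$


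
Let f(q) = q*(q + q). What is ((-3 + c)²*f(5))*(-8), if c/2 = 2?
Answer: -400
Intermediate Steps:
c = 4 (c = 2*2 = 4)
f(q) = 2*q² (f(q) = q*(2*q) = 2*q²)
((-3 + c)²*f(5))*(-8) = ((-3 + 4)²*(2*5²))*(-8) = (1²*(2*25))*(-8) = (1*50)*(-8) = 50*(-8) = -400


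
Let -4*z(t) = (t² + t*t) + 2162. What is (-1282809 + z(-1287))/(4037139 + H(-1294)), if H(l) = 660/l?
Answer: -1366162498/2612028603 ≈ -0.52303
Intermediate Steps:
z(t) = -1081/2 - t²/2 (z(t) = -((t² + t*t) + 2162)/4 = -((t² + t²) + 2162)/4 = -(2*t² + 2162)/4 = -(2162 + 2*t²)/4 = -1081/2 - t²/2)
(-1282809 + z(-1287))/(4037139 + H(-1294)) = (-1282809 + (-1081/2 - ½*(-1287)²))/(4037139 + 660/(-1294)) = (-1282809 + (-1081/2 - ½*1656369))/(4037139 + 660*(-1/1294)) = (-1282809 + (-1081/2 - 1656369/2))/(4037139 - 330/647) = (-1282809 - 828725)/(2612028603/647) = -2111534*647/2612028603 = -1366162498/2612028603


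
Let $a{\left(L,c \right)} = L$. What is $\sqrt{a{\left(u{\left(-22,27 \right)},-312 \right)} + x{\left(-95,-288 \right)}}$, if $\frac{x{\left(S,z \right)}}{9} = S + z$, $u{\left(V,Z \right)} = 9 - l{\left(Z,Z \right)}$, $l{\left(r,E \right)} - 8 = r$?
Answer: $i \sqrt{3473} \approx 58.932 i$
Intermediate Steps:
$l{\left(r,E \right)} = 8 + r$
$u{\left(V,Z \right)} = 1 - Z$ ($u{\left(V,Z \right)} = 9 - \left(8 + Z\right) = 1 - Z$)
$x{\left(S,z \right)} = 9 S + 9 z$ ($x{\left(S,z \right)} = 9 \left(S + z\right) = 9 S + 9 z$)
$\sqrt{a{\left(u{\left(-22,27 \right)},-312 \right)} + x{\left(-95,-288 \right)}} = \sqrt{\left(1 - 27\right) + \left(9 \left(-95\right) + 9 \left(-288\right)\right)} = \sqrt{\left(1 - 27\right) - 3447} = \sqrt{-26 - 3447} = \sqrt{-3473} = i \sqrt{3473}$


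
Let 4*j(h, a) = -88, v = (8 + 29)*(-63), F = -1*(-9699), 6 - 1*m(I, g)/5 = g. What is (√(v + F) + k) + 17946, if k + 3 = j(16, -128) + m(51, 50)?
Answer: 17701 + 2*√1842 ≈ 17787.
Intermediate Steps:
m(I, g) = 30 - 5*g
F = 9699
v = -2331 (v = 37*(-63) = -2331)
j(h, a) = -22 (j(h, a) = (¼)*(-88) = -22)
k = -245 (k = -3 + (-22 + (30 - 5*50)) = -3 + (-22 + (30 - 250)) = -3 + (-22 - 220) = -3 - 242 = -245)
(√(v + F) + k) + 17946 = (√(-2331 + 9699) - 245) + 17946 = (√7368 - 245) + 17946 = (2*√1842 - 245) + 17946 = (-245 + 2*√1842) + 17946 = 17701 + 2*√1842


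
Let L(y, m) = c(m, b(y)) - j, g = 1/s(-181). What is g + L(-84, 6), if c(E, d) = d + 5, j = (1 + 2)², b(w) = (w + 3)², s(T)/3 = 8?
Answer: 157369/24 ≈ 6557.0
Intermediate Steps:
s(T) = 24 (s(T) = 3*8 = 24)
b(w) = (3 + w)²
g = 1/24 ≈ 0.041667
j = 9 (j = 3² = 9)
c(E, d) = 5 + d
L(y, m) = -4 + (3 + y)² (L(y, m) = (5 + (3 + y)²) - 1*9 = (5 + (3 + y)²) - 9 = -4 + (3 + y)²)
g + L(-84, 6) = 1/24 + (-4 + (3 - 84)²) = 1/24 + (-4 + (-81)²) = 1/24 + (-4 + 6561) = 1/24 + 6557 = 157369/24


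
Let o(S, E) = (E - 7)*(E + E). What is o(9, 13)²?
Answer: 24336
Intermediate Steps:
o(S, E) = 2*E*(-7 + E) (o(S, E) = (-7 + E)*(2*E) = 2*E*(-7 + E))
o(9, 13)² = (2*13*(-7 + 13))² = (2*13*6)² = 156² = 24336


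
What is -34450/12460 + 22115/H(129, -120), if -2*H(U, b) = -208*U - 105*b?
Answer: 1520335/4433268 ≈ 0.34294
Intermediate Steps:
H(U, b) = 104*U + 105*b/2 (H(U, b) = -(-208*U - 105*b)/2 = 104*U + 105*b/2)
-34450/12460 + 22115/H(129, -120) = -34450/12460 + 22115/(104*129 + (105/2)*(-120)) = -34450*1/12460 + 22115/(13416 - 6300) = -3445/1246 + 22115/7116 = 1520335/4433268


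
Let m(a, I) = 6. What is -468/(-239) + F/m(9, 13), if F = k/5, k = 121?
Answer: 42959/7170 ≈ 5.9915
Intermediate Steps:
F = 121/5 ≈ 24.200
-468/(-239) + F/m(9, 13) = -468/(-239) + (121/5)/6 = -468*(-1/239) + (121/5)*(⅙) = 468/239 + 121/30 = 42959/7170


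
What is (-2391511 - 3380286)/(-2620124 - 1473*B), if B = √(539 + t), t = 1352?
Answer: 15122823842828/6860946817837 - 8501856981*√1891/6860946817837 ≈ 2.1503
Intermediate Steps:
B = √1891 (B = √(539 + 1352) = √1891 ≈ 43.486)
(-2391511 - 3380286)/(-2620124 - 1473*B) = (-2391511 - 3380286)/(-2620124 - 1473*√1891) = -5771797/(-2620124 - 1473*√1891)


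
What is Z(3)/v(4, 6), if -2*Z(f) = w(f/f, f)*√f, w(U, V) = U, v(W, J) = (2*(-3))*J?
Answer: √3/72 ≈ 0.024056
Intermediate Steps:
v(W, J) = -6*J
Z(f) = -√f/2 (Z(f) = -f/f*√f/2 = -√f/2)
Z(3)/v(4, 6) = (-√3/2)/((-6*6)) = -√3/2/(-36) = -√3/2*(-1/36) = √3/72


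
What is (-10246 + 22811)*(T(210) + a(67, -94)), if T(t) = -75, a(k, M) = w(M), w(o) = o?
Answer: -2123485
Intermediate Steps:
a(k, M) = M
(-10246 + 22811)*(T(210) + a(67, -94)) = (-10246 + 22811)*(-75 - 94) = 12565*(-169) = -2123485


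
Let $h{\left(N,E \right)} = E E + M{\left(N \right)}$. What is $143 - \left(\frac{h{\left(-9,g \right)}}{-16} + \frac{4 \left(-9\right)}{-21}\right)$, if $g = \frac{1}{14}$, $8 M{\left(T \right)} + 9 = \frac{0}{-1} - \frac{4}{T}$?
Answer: $\frac{7971541}{56448} \approx 141.22$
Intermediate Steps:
$M{\left(T \right)} = - \frac{9}{8} - \frac{1}{2 T}$ ($M{\left(T \right)} = - \frac{9}{8} + \frac{\frac{0}{-1} - \frac{4}{T}}{8} = - \frac{9}{8} + \frac{0 \left(-1\right) - \frac{4}{T}}{8} = - \frac{9}{8} + \frac{0 - \frac{4}{T}}{8} = - \frac{9}{8} + \frac{\left(-4\right) \frac{1}{T}}{8} = - \frac{9}{8} - \frac{1}{2 T}$)
$g = \frac{1}{14} \approx 0.071429$
$h{\left(N,E \right)} = E^{2} + \frac{-4 - 9 N}{8 N}$ ($h{\left(N,E \right)} = E E + \frac{-4 - 9 N}{8 N} = E^{2} + \frac{-4 - 9 N}{8 N}$)
$143 - \left(\frac{h{\left(-9,g \right)}}{-16} + \frac{4 \left(-9\right)}{-21}\right) = 143 - \left(\frac{- \frac{9}{8} + \left(\frac{1}{14}\right)^{2} - \frac{1}{2 \left(-9\right)}}{-16} + \frac{4 \left(-9\right)}{-21}\right) = 143 - \left(\left(- \frac{9}{8} + \frac{1}{196} - - \frac{1}{18}\right) \left(- \frac{1}{16}\right) - - \frac{12}{7}\right) = 143 - \left(\left(- \frac{9}{8} + \frac{1}{196} + \frac{1}{18}\right) \left(- \frac{1}{16}\right) + \frac{12}{7}\right) = 143 - \left(\left(- \frac{3755}{3528}\right) \left(- \frac{1}{16}\right) + \frac{12}{7}\right) = 143 - \left(\frac{3755}{56448} + \frac{12}{7}\right) = 143 - \frac{100523}{56448} = \frac{7971541}{56448}$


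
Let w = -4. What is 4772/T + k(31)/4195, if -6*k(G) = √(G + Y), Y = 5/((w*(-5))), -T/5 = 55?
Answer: -4772/275 - √5/10068 ≈ -17.353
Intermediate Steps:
T = -275 (T = -5*55 = -275)
Y = ¼ (Y = 5/((-4*(-5))) = 5/20 = 5*(1/20) = ¼ ≈ 0.25000)
k(G) = -√(¼ + G)/6 (k(G) = -√(G + ¼)/6 = -√(¼ + G)/6)
4772/T + k(31)/4195 = 4772/(-275) - √(1 + 4*31)/12/4195 = 4772*(-1/275) - √(1 + 124)/12*(1/4195) = -4772/275 - 5*√5/12*(1/4195) = -4772/275 - √5/10068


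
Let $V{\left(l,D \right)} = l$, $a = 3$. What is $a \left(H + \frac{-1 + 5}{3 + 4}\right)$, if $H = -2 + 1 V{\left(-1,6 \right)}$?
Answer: $- \frac{51}{7} \approx -7.2857$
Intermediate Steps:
$H = -3$ ($H = -2 + 1 \left(-1\right) = -2 - 1 = -3$)
$a \left(H + \frac{-1 + 5}{3 + 4}\right) = 3 \left(-3 + \frac{-1 + 5}{3 + 4}\right) = 3 \left(-3 + \frac{4}{7}\right) = 3 \left(- \frac{17}{7}\right) = - \frac{51}{7}$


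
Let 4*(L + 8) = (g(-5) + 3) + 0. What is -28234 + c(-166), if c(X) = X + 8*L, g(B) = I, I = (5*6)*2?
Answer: -28338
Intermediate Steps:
I = 60 (I = 30*2 = 60)
g(B) = 60
L = 31/4 (L = -8 + ((60 + 3) + 0)/4 = -8 + (63 + 0)/4 = -8 + (1/4)*63 = -8 + 63/4 = 31/4 ≈ 7.7500)
c(X) = 62 + X (c(X) = X + 8*(31/4) = X + 62 = 62 + X)
-28234 + c(-166) = -28234 + (62 - 166) = -28234 - 104 = -28338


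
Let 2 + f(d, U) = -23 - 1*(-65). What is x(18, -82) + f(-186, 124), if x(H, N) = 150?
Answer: 190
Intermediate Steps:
f(d, U) = 40 (f(d, U) = -2 + (-23 - 1*(-65)) = -2 + (-23 + 65) = -2 + 42 = 40)
x(18, -82) + f(-186, 124) = 150 + 40 = 190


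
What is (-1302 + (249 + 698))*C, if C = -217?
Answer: 77035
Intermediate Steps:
(-1302 + (249 + 698))*C = (-1302 + (249 + 698))*(-217) = (-1302 + 947)*(-217) = -355*(-217) = 77035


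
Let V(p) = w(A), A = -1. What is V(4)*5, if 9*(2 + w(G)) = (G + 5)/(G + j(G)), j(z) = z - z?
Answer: -110/9 ≈ -12.222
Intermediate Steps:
j(z) = 0
w(G) = -2 + (5 + G)/(9*G) (w(G) = -2 + ((G + 5)/(G + 0))/9 = -2 + ((5 + G)/G)/9 = -2 + (5 + G)/(9*G))
V(p) = -22/9 (V(p) = (⅑)*(5 - 17*(-1))/(-1) = (⅑)*(-1)*(5 + 17) = (⅑)*(-1)*22 = -22/9)
V(4)*5 = -22/9*5 = -110/9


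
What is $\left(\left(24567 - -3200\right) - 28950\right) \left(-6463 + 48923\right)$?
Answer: $-50230180$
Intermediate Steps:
$\left(\left(24567 - -3200\right) - 28950\right) \left(-6463 + 48923\right) = \left(\left(24567 + 3200\right) - 28950\right) 42460 = \left(27767 - 28950\right) 42460 = \left(-1183\right) 42460 = -50230180$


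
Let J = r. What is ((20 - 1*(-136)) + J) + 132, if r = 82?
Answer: 370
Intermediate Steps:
J = 82
((20 - 1*(-136)) + J) + 132 = ((20 - 1*(-136)) + 82) + 132 = ((20 + 136) + 82) + 132 = (156 + 82) + 132 = 238 + 132 = 370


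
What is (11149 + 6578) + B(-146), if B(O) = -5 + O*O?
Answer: 39038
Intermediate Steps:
B(O) = -5 + O**2
(11149 + 6578) + B(-146) = (11149 + 6578) + (-5 + (-146)**2) = 17727 + (-5 + 21316) = 17727 + 21311 = 39038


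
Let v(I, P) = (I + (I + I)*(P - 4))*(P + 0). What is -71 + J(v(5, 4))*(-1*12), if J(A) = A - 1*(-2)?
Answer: -335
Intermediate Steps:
v(I, P) = P*(I + 2*I*(-4 + P)) (v(I, P) = (I + (2*I)*(-4 + P))*P = (I + 2*I*(-4 + P))*P = P*(I + 2*I*(-4 + P)))
J(A) = 2 + A (J(A) = A + 2 = 2 + A)
-71 + J(v(5, 4))*(-1*12) = -71 + (2 + 5*4*(-7 + 2*4))*(-1*12) = -71 + (2 + 5*4*(-7 + 8))*(-12) = -71 + (2 + 5*4*1)*(-12) = -71 + (2 + 20)*(-12) = -71 + 22*(-12) = -71 - 264 = -335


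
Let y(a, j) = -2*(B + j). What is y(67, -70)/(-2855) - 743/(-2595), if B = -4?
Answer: 347441/1481745 ≈ 0.23448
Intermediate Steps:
y(a, j) = 8 - 2*j (y(a, j) = -2*(-4 + j) = 8 - 2*j)
y(67, -70)/(-2855) - 743/(-2595) = (8 - 2*(-70))/(-2855) - 743/(-2595) = (8 + 140)*(-1/2855) - 743*(-1/2595) = 148*(-1/2855) + 743/2595 = -148/2855 + 743/2595 = 347441/1481745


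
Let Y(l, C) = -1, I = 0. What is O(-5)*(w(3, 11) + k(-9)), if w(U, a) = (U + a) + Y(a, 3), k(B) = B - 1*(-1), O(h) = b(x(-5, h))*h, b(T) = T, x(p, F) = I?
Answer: 0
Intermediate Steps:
x(p, F) = 0
O(h) = 0 (O(h) = 0*h = 0)
k(B) = 1 + B (k(B) = B + 1 = 1 + B)
w(U, a) = -1 + U + a (w(U, a) = (U + a) - 1 = -1 + U + a)
O(-5)*(w(3, 11) + k(-9)) = 0*((-1 + 3 + 11) + (1 - 9)) = 0*(13 - 8) = 0*5 = 0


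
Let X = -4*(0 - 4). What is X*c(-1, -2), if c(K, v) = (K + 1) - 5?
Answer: -80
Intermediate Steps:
c(K, v) = -4 + K (c(K, v) = (1 + K) - 5 = -4 + K)
X = 16 (X = -4*(-4) = 16)
X*c(-1, -2) = 16*(-4 - 1) = 16*(-5) = -80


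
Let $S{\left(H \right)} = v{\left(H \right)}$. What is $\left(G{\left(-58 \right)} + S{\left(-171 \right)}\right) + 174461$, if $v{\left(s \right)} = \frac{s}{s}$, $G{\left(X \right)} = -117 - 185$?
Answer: $174160$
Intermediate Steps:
$G{\left(X \right)} = -302$ ($G{\left(X \right)} = -117 - 185 = -302$)
$v{\left(s \right)} = 1$
$S{\left(H \right)} = 1$
$\left(G{\left(-58 \right)} + S{\left(-171 \right)}\right) + 174461 = \left(-302 + 1\right) + 174461 = -301 + 174461 = 174160$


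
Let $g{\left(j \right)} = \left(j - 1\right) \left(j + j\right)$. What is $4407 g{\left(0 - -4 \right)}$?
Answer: $105768$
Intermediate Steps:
$g{\left(j \right)} = 2 j \left(-1 + j\right)$ ($g{\left(j \right)} = \left(-1 + j\right) 2 j = 2 j \left(-1 + j\right)$)
$4407 g{\left(0 - -4 \right)} = 4407 \cdot 2 \left(0 - -4\right) \left(-1 + \left(0 - -4\right)\right) = 4407 \cdot 2 \left(0 + 4\right) \left(-1 + \left(0 + 4\right)\right) = 4407 \cdot 2 \cdot 4 \left(-1 + 4\right) = 4407 \cdot 2 \cdot 4 \cdot 3 = 4407 \cdot 24 = 105768$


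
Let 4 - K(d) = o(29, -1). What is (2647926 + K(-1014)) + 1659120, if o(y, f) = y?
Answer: 4307021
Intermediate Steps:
K(d) = -25 (K(d) = 4 - 1*29 = 4 - 29 = -25)
(2647926 + K(-1014)) + 1659120 = (2647926 - 25) + 1659120 = 2647901 + 1659120 = 4307021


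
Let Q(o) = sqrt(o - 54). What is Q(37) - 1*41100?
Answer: -41100 + I*sqrt(17) ≈ -41100.0 + 4.1231*I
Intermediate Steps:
Q(o) = sqrt(-54 + o)
Q(37) - 1*41100 = sqrt(-54 + 37) - 1*41100 = sqrt(-17) - 41100 = I*sqrt(17) - 41100 = -41100 + I*sqrt(17)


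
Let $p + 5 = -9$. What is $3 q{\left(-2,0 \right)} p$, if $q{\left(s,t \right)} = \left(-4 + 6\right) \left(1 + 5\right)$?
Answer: $-504$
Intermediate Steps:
$p = -14$ ($p = -5 - 9 = -14$)
$q{\left(s,t \right)} = 12$ ($q{\left(s,t \right)} = 2 \cdot 6 = 12$)
$3 q{\left(-2,0 \right)} p = 3 \cdot 12 \left(-14\right) = 36 \left(-14\right) = -504$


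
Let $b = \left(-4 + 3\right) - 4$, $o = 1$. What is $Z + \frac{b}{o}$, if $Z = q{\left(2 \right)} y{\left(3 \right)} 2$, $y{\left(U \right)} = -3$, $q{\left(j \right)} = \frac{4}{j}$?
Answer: $-17$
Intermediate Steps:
$Z = -12$ ($Z = \frac{4}{2} \left(-3\right) 2 = 4 \cdot \frac{1}{2} \left(-3\right) 2 = 2 \left(-3\right) 2 = \left(-6\right) 2 = -12$)
$b = -5$ ($b = -1 - 4 = -5$)
$Z + \frac{b}{o} = -12 + 1^{-1} \left(-5\right) = -12 + 1 \left(-5\right) = -12 - 5 = -17$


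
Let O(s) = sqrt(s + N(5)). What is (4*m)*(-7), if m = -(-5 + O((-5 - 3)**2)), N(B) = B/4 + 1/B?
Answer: -140 + 14*sqrt(6545)/5 ≈ 86.523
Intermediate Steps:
N(B) = 1/B + B/4 (N(B) = B*(1/4) + 1/B = B/4 + 1/B = 1/B + B/4)
O(s) = sqrt(29/20 + s) (O(s) = sqrt(s + (1/5 + (1/4)*5)) = sqrt(s + (1/5 + 5/4)) = sqrt(s + 29/20) = sqrt(29/20 + s))
m = 5 - sqrt(6545)/10 (m = -(-5 + sqrt(145 + 100*(-5 - 3)**2)/10) = -(-5 + sqrt(145 + 100*(-8)**2)/10) = -(-5 + sqrt(145 + 100*64)/10) = -(-5 + sqrt(145 + 6400)/10) = -(-5 + sqrt(6545)/10) = 5 - sqrt(6545)/10 ≈ -3.0901)
(4*m)*(-7) = (4*(5 - sqrt(6545)/10))*(-7) = (20 - 2*sqrt(6545)/5)*(-7) = -140 + 14*sqrt(6545)/5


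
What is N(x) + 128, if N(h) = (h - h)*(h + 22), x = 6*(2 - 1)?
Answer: 128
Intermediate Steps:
x = 6 (x = 6*1 = 6)
N(h) = 0 (N(h) = 0*(22 + h) = 0)
N(x) + 128 = 0 + 128 = 128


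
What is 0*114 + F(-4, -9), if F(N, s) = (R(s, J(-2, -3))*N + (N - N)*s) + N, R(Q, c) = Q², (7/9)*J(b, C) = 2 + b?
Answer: -328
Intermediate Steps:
J(b, C) = 18/7 + 9*b/7 (J(b, C) = 9*(2 + b)/7 = 18/7 + 9*b/7)
F(N, s) = N + N*s² (F(N, s) = (s²*N + (N - N)*s) + N = (N*s² + 0*s) + N = (N*s² + 0) + N = N*s² + N = N + N*s²)
0*114 + F(-4, -9) = 0*114 - 4*(1 + (-9)²) = 0 - 4*(1 + 81) = 0 - 4*82 = 0 - 328 = -328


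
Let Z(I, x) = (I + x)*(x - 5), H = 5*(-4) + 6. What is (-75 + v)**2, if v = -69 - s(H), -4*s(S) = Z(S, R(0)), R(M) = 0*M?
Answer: 64009/4 ≈ 16002.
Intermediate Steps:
H = -14 (H = -20 + 6 = -14)
R(M) = 0
Z(I, x) = (-5 + x)*(I + x) (Z(I, x) = (I + x)*(-5 + x) = (-5 + x)*(I + x))
s(S) = 5*S/4 (s(S) = -(0**2 - 5*S - 5*0 + S*0)/4 = -(0 - 5*S + 0 + 0)/4 = -(-5)*S/4 = 5*S/4)
v = -103/2 (v = -69 - 5*(-14)/4 = -69 - 1*(-35/2) = -69 + 35/2 = -103/2 ≈ -51.500)
(-75 + v)**2 = (-75 - 103/2)**2 = (-253/2)**2 = 64009/4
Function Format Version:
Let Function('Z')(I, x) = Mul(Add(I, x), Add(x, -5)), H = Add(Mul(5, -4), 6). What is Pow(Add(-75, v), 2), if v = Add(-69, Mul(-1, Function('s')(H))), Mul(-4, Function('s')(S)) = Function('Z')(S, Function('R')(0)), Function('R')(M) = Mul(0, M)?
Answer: Rational(64009, 4) ≈ 16002.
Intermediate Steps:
H = -14 (H = Add(-20, 6) = -14)
Function('R')(M) = 0
Function('Z')(I, x) = Mul(Add(-5, x), Add(I, x)) (Function('Z')(I, x) = Mul(Add(I, x), Add(-5, x)) = Mul(Add(-5, x), Add(I, x)))
Function('s')(S) = Mul(Rational(5, 4), S) (Function('s')(S) = Mul(Rational(-1, 4), Add(Pow(0, 2), Mul(-5, S), Mul(-5, 0), Mul(S, 0))) = Mul(Rational(-1, 4), Add(0, Mul(-5, S), 0, 0)) = Mul(Rational(-1, 4), Mul(-5, S)) = Mul(Rational(5, 4), S))
v = Rational(-103, 2) (v = Add(-69, Mul(-1, Mul(Rational(5, 4), -14))) = Add(-69, Mul(-1, Rational(-35, 2))) = Add(-69, Rational(35, 2)) = Rational(-103, 2) ≈ -51.500)
Pow(Add(-75, v), 2) = Pow(Add(-75, Rational(-103, 2)), 2) = Pow(Rational(-253, 2), 2) = Rational(64009, 4)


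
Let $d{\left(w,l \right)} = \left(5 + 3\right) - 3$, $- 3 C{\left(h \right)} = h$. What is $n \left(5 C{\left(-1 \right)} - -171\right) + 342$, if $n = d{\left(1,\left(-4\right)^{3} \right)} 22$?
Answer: $\frac{58006}{3} \approx 19335.0$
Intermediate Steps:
$C{\left(h \right)} = - \frac{h}{3}$
$d{\left(w,l \right)} = 5$ ($d{\left(w,l \right)} = 8 - 3 = 5$)
$n = 110$ ($n = 5 \cdot 22 = 110$)
$n \left(5 C{\left(-1 \right)} - -171\right) + 342 = 110 \left(5 \left(\left(- \frac{1}{3}\right) \left(-1\right)\right) - -171\right) + 342 = 110 \left(5 \cdot \frac{1}{3} + 171\right) + 342 = 110 \left(\frac{5}{3} + 171\right) + 342 = 110 \cdot \frac{518}{3} + 342 = \frac{56980}{3} + 342 = \frac{58006}{3}$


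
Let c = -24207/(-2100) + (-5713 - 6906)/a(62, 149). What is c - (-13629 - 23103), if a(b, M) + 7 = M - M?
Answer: 26982369/700 ≈ 38546.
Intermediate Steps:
a(b, M) = -7 (a(b, M) = -7 + (M - M) = -7 + 0 = -7)
c = 1269969/700 (c = -24207/(-2100) + (-5713 - 6906)/(-7) = -24207*(-1/2100) - 12619*(-1/7) = 8069/700 + 12619/7 = 1269969/700 ≈ 1814.2)
c - (-13629 - 23103) = 1269969/700 - (-13629 - 23103) = 1269969/700 - 1*(-36732) = 1269969/700 + 36732 = 26982369/700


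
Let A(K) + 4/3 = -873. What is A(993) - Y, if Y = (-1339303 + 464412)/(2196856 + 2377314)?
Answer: -11995423237/13722510 ≈ -874.14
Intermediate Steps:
A(K) = -2623/3 (A(K) = -4/3 - 873 = -2623/3)
Y = -874891/4574170 ≈ -0.19127
A(993) - Y = -2623/3 - 1*(-874891/4574170) = -2623/3 + 874891/4574170 = -11995423237/13722510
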